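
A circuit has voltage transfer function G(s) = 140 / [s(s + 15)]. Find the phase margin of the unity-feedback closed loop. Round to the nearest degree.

61°

Gain crossover: |G(jω)| = 1 at ω ≈ 8.19 rad/s.
∠G(j8.19) = −90° − arctan(8.19/15) ≈ -118.64°
PM = 180° + (-118.64°) = 61.36°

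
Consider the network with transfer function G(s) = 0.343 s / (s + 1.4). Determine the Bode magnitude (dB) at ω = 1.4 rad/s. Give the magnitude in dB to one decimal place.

|j1.4| = 1.4
|j1.4 + 1.4| = √(1.4² + 1.4²) = 1.98
|G(j1.4)| = 0.343 × 1.4 / 1.98 = 0.24254
20 log₁₀(0.24254) = -12.30 dB

-12.3 dB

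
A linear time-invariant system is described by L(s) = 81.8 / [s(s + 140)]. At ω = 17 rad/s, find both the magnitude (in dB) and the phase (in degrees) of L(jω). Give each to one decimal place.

|j17 + 140| = √(17² + 140²) = 141
|j17| = 17
|L(j17)| = 81.8 / (141 × 17) = 0.034119
20 log₁₀(0.034119) = -29.34 dB
∠(j17 + 140) = arctan(17/140) = 6.92°
∠(j17) = 90.00°
∠L(j17) = − (6.92° + 90.00°) = -96.92°

|L| = -29.3 dB, ∠L = -96.9°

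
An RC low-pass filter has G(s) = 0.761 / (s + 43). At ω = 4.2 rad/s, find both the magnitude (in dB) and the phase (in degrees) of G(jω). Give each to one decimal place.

|j4.2 + 43| = √(4.2² + 43²) = 43.2
|G(j4.2)| = 0.761 / 43.2 = 0.017614
20 log₁₀(0.017614) = -35.08 dB
∠(j4.2 + 43) = arctan(4.2/43) = 5.58°
∠G(j4.2) = −5.58° = -5.58°

|G| = -35.1 dB, ∠G = -5.6 deg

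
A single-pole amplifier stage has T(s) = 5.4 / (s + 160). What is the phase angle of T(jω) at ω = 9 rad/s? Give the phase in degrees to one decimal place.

∠(j9 + 160) = arctan(9/160) = 3.22°
∠T(j9) = −3.22° = -3.22°

-3.2°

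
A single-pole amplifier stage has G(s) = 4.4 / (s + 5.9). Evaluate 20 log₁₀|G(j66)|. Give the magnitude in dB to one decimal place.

-23.6 dB

|j66 + 5.9| = √(66² + 5.9²) = 66.26
|G(j66)| = 4.4 / 66.26 = 0.066402
20 log₁₀(0.066402) = -23.56 dB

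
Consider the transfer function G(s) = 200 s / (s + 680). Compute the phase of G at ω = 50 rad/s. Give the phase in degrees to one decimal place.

85.8°

∠(j50) = 90.00°
∠(j50 + 680) = arctan(50/680) = 4.21°
∠G(j50) = 90.00° − 4.21° = 85.79°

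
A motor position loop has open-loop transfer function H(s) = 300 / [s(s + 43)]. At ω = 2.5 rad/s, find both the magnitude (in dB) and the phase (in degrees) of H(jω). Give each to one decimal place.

|H| = 8.9 dB, ∠H = -93.3°

|j2.5 + 43| = √(2.5² + 43²) = 43.07
|j2.5| = 2.5
|H(j2.5)| = 300 / (43.07 × 2.5) = 2.786
20 log₁₀(2.786) = 8.90 dB
∠(j2.5 + 43) = arctan(2.5/43) = 3.33°
∠(j2.5) = 90.00°
∠H(j2.5) = − (3.33° + 90.00°) = -93.33°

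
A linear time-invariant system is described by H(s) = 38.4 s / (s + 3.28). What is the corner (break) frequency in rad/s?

The single real pole at s = −3.28 gives a corner at ω = 3.28 rad/s.

3.28 rad/s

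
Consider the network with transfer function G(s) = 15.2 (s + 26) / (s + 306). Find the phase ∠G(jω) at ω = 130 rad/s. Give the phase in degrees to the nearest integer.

56 deg

∠(j130 + 26) = arctan(130/26) = 78.69°
∠(j130 + 306) = arctan(130/306) = 23.02°
∠G(j130) = 78.69° − 23.02° = 55.67°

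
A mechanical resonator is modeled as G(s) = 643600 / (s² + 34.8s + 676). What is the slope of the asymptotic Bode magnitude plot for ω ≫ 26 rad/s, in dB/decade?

-40 dB/decade

With 0 zeros and 2 poles, the high-frequency asymptotic slope is 20 × (0 − 2) = -40 dB/decade.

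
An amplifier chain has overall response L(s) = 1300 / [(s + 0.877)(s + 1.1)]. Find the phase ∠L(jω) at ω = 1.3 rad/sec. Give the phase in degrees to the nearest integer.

-106°

∠(j1.3 + 0.877) = arctan(1.3/0.877) = 56.00°
∠(j1.3 + 1.1) = arctan(1.3/1.1) = 49.76°
∠L(j1.3) = − (56.00° + 49.76°) = -105.76°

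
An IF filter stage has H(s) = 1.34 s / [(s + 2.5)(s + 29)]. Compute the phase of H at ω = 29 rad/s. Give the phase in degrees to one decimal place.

-40.1°

∠(j29) = 90.00°
∠(j29 + 2.5) = arctan(29/2.5) = 85.07°
∠(j29 + 29) = arctan(29/29) = 45.00°
∠H(j29) = 90.00° − (85.07° + 45.00°) = -40.07°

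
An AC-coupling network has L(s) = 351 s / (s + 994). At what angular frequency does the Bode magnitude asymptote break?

994 rad/s

The single real pole at s = −994 gives a corner at ω = 994 rad/s.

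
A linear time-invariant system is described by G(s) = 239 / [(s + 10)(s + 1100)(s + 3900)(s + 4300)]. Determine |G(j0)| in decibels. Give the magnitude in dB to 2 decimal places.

G(0) = 239 / (10 × 1100 × 3900 × 4300) = 1.2956e-09
20 log₁₀(1.2956e-09) = -177.751 dB

-177.75 dB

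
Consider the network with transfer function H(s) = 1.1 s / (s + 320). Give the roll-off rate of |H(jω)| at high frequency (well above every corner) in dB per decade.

With 1 zero and 1 pole, the high-frequency asymptotic slope is 20 × (1 − 1) = 0 dB/decade.

0 dB/decade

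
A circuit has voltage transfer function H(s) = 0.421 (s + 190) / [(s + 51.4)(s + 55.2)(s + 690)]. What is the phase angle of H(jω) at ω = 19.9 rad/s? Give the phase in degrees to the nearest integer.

-37 deg

∠(j19.9 + 190) = arctan(19.9/190) = 5.98°
∠(j19.9 + 51.4) = arctan(19.9/51.4) = 21.16°
∠(j19.9 + 55.2) = arctan(19.9/55.2) = 19.82°
∠(j19.9 + 690) = arctan(19.9/690) = 1.65°
∠H(j19.9) = 5.98° − (21.16° + 19.82° + 1.65°) = -36.66°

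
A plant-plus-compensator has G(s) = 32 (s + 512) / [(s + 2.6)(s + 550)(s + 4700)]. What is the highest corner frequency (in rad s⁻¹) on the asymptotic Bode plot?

4700 rad s⁻¹

Break frequencies occur at each pole and zero magnitude: 2.6 rad s⁻¹, 512 rad s⁻¹, 550 rad s⁻¹, 4700 rad s⁻¹.
The highest is 4700 rad s⁻¹.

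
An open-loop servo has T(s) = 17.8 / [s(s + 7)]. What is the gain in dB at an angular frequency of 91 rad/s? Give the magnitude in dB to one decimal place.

|j91 + 7| = √(91² + 7²) = 91.27
|j91| = 91
|T(j91)| = 17.8 / (91.27 × 91) = 0.0021432
20 log₁₀(0.0021432) = -53.38 dB

-53.4 dB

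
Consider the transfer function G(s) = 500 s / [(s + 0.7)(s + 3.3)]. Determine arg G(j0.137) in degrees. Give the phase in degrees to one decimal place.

∠(j0.137) = 90.00°
∠(j0.137 + 0.7) = arctan(0.137/0.7) = 11.07°
∠(j0.137 + 3.3) = arctan(0.137/3.3) = 2.38°
∠G(j0.137) = 90.00° − (11.07° + 2.38°) = 76.55°

76.5°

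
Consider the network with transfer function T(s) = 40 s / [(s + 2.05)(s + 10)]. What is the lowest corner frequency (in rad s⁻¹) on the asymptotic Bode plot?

2.05 rad s⁻¹

Break frequencies occur at each pole and zero magnitude: 2.05 rad s⁻¹, 10 rad s⁻¹.
The lowest is 2.05 rad s⁻¹.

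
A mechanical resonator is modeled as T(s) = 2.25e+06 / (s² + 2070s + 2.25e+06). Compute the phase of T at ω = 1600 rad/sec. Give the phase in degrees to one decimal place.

-95.3°

∠[(j1600)² + 2070(j1600) + 2.25e+06] = ∠[-3.1e+05 + j3.312e+06] = 95.35°
∠T(j1600) = −95.35° = -95.35°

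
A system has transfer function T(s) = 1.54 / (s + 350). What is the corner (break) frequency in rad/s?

The single real pole at s = −350 gives a corner at ω = 350 rad/s.

350 rad/s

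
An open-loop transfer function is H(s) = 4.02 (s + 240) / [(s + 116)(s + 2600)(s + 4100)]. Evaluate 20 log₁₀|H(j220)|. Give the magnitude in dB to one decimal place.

-126.2 dB

|j220 + 240| = √(220² + 240²) = 325.6
|j220 + 116| = √(220² + 116²) = 248.7
|j220 + 2600| = √(220² + 2600²) = 2609
|j220 + 4100| = √(220² + 4100²) = 4106
|H(j220)| = 4.02 × 325.6 / (248.7 × 2609 × 4106) = 4.912e-07
20 log₁₀(4.912e-07) = -126.17 dB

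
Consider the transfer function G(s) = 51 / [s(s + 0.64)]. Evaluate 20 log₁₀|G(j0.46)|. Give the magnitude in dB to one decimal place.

43.0 dB

|j0.46 + 0.64| = √(0.46² + 0.64²) = 0.7882
|j0.46| = 0.46
|G(j0.46)| = 51 / (0.7882 × 0.46) = 140.67
20 log₁₀(140.67) = 42.96 dB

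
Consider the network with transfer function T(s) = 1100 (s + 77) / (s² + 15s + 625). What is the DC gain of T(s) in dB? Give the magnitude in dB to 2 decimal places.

T(0) = 1100 × 77 / 625 = 135.52
20 log₁₀(135.52) = 42.640 dB

42.64 dB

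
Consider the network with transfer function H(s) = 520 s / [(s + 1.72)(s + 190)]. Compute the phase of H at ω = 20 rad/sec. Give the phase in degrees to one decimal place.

-1.1°

∠(j20) = 90.00°
∠(j20 + 1.72) = arctan(20/1.72) = 85.08°
∠(j20 + 190) = arctan(20/190) = 6.01°
∠H(j20) = 90.00° − (85.08° + 6.01°) = -1.09°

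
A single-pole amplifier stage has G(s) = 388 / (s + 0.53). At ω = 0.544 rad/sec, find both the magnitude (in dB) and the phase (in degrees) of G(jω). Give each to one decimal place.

|j0.544 + 0.53| = √(0.544² + 0.53²) = 0.7595
|G(j0.544)| = 388 / 0.7595 = 510.86
20 log₁₀(510.86) = 54.17 dB
∠(j0.544 + 0.53) = arctan(0.544/0.53) = 45.75°
∠G(j0.544) = −45.75° = -45.75°

|G| = 54.2 dB, ∠G = -45.7 deg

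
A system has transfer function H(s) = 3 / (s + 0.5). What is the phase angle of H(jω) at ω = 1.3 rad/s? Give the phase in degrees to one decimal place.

∠(j1.3 + 0.5) = arctan(1.3/0.5) = 68.96°
∠H(j1.3) = −68.96° = -68.96°

-69.0 deg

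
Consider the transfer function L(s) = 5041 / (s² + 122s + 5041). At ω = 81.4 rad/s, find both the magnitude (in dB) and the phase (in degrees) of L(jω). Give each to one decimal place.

|(j81.4)² + 122(j81.4) + 5041| = |-1585 + j9930.8| = 1.006e+04
|L(j81.4)| = 5041 / 1.006e+04 = 0.50127
20 log₁₀(0.50127) = -6.00 dB
∠[(j81.4)² + 122(j81.4) + 5041] = ∠[-1585 + j9930.8] = 99.07°
∠L(j81.4) = −99.07° = -99.07°

|L| = -6.0 dB, ∠L = -99.1 deg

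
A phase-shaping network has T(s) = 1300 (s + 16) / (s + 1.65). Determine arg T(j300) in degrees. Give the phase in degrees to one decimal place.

-2.7°

∠(j300 + 16) = arctan(300/16) = 86.95°
∠(j300 + 1.65) = arctan(300/1.65) = 89.68°
∠T(j300) = 86.95° − 89.68° = -2.74°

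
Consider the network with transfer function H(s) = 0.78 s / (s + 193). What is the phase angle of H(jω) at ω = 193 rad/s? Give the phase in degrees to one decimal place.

∠(j193) = 90.00°
∠(j193 + 193) = arctan(193/193) = 45.00°
∠H(j193) = 90.00° − 45.00° = 45.00°

45.0°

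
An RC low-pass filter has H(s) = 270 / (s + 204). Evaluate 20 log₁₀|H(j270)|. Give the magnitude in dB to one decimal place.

-2.0 dB

|j270 + 204| = √(270² + 204²) = 338.4
|H(j270)| = 270 / 338.4 = 0.79787
20 log₁₀(0.79787) = -1.96 dB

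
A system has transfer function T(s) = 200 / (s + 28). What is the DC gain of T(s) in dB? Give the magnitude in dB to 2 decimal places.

17.08 dB

T(0) = 200 / 28 = 7.1429
20 log₁₀(7.1429) = 17.077 dB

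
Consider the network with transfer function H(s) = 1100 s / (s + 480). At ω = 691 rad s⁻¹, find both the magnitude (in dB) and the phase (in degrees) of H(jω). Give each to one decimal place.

|H| = 59.1 dB, ∠H = 34.8°

|j691| = 691
|j691 + 480| = √(691² + 480²) = 841.4
|H(j691)| = 1100 × 691 / 841.4 = 903.42
20 log₁₀(903.42) = 59.12 dB
∠(j691) = 90.00°
∠(j691 + 480) = arctan(691/480) = 55.21°
∠H(j691) = 90.00° − 55.21° = 34.79°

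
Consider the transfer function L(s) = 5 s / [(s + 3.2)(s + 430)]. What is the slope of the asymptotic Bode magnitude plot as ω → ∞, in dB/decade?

With 1 zero and 2 poles, the high-frequency asymptotic slope is 20 × (1 − 2) = -20 dB/decade.

-20 dB/decade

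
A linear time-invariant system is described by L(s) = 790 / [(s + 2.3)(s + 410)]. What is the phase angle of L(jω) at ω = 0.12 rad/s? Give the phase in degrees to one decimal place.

∠(j0.12 + 2.3) = arctan(0.12/2.3) = 2.99°
∠(j0.12 + 410) = arctan(0.12/410) = 0.02°
∠L(j0.12) = − (2.99° + 0.02°) = -3.00°

-3.0 deg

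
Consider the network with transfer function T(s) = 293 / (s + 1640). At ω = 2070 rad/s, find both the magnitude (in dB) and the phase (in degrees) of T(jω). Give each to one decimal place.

|j2070 + 1640| = √(2070² + 1640²) = 2641
|T(j2070)| = 293 / 2641 = 0.11095
20 log₁₀(0.11095) = -19.10 dB
∠(j2070 + 1640) = arctan(2070/1640) = 51.61°
∠T(j2070) = −51.61° = -51.61°

|T| = -19.1 dB, ∠T = -51.6 deg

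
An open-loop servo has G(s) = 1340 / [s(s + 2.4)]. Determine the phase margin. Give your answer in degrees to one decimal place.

Gain crossover: |G(jω)| = 1 at ω ≈ 36.6 rad/s.
∠G(j36.6) = −90° − arctan(36.6/2.4) ≈ -176.24°
PM = 180° + (-176.24°) = 3.76°

3.8°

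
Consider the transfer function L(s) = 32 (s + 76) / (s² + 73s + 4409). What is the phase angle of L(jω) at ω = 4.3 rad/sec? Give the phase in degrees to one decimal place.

∠(j4.3 + 76) = arctan(4.3/76) = 3.24°
∠[(j4.3)² + 73(j4.3) + 4409] = ∠[4390.5 + j313.9] = 4.09°
∠L(j4.3) = 3.24° − 4.09° = -0.85°

-0.9°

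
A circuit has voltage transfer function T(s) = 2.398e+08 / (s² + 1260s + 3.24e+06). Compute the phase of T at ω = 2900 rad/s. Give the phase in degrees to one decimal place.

∠[(j2900)² + 1260(j2900) + 3.24e+06] = ∠[-5.17e+06 + j3.654e+06] = 144.75°
∠T(j2900) = −144.75° = -144.75°

-144.7°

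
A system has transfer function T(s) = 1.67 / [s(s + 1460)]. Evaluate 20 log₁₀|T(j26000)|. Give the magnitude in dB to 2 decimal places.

-172.16 dB

|j26000 + 1460| = √(26000² + 1460²) = 2.604e+04
|j26000| = 2.6e+04
|T(j26000)| = 1.67 / (2.604e+04 × 2.6e+04) = 2.4665e-09
20 log₁₀(2.4665e-09) = -172.158 dB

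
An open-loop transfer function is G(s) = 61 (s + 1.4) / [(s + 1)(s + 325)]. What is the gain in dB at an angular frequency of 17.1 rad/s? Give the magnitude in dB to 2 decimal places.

|j17.1 + 1.4| = √(17.1² + 1.4²) = 17.16
|j17.1 + 1| = √(17.1² + 1²) = 17.13
|j17.1 + 325| = √(17.1² + 325²) = 325.4
|G(j17.1)| = 61 × 17.16 / (17.13 × 325.4) = 0.18774
20 log₁₀(0.18774) = -14.529 dB

-14.53 dB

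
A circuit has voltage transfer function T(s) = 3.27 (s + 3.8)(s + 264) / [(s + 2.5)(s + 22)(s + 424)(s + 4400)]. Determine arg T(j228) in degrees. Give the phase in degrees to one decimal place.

-75.2 deg

∠(j228 + 3.8) = arctan(228/3.8) = 89.05°
∠(j228 + 264) = arctan(228/264) = 40.82°
∠(j228 + 2.5) = arctan(228/2.5) = 89.37°
∠(j228 + 22) = arctan(228/22) = 84.49°
∠(j228 + 424) = arctan(228/424) = 28.27°
∠(j228 + 4400) = arctan(228/4400) = 2.97°
∠T(j228) = 89.05° + 40.82° − (89.37° + 84.49° + 28.27° + 2.97°) = -75.23°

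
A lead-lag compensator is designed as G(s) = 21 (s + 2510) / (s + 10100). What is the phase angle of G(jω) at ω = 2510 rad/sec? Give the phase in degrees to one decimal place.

31.0°

∠(j2510 + 2510) = arctan(2510/2510) = 45.00°
∠(j2510 + 10100) = arctan(2510/10100) = 13.96°
∠G(j2510) = 45.00° − 13.96° = 31.04°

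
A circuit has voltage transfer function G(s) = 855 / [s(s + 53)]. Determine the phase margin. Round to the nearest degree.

Gain crossover: |G(jω)| = 1 at ω ≈ 15.5 rad/sec.
∠G(j15.5) = −90° − arctan(15.5/53) ≈ -106.29°
PM = 180° + (-106.29°) = 73.71°

74°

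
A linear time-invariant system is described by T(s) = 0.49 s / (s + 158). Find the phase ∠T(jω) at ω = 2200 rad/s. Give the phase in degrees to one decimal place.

∠(j2200) = 90.00°
∠(j2200 + 158) = arctan(2200/158) = 85.89°
∠T(j2200) = 90.00° − 85.89° = 4.11°

4.1°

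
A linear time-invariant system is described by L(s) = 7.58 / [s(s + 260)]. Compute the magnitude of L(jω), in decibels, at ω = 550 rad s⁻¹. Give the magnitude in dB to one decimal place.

-92.9 dB

|j550 + 260| = √(550² + 260²) = 608.4
|j550| = 550
|L(j550)| = 7.58 / (608.4 × 550) = 2.2654e-05
20 log₁₀(2.2654e-05) = -92.90 dB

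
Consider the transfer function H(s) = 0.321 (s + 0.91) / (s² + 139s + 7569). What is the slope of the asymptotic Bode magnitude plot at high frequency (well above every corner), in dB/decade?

-20 dB/decade

With 1 zero and 2 poles, the high-frequency asymptotic slope is 20 × (1 − 2) = -20 dB/decade.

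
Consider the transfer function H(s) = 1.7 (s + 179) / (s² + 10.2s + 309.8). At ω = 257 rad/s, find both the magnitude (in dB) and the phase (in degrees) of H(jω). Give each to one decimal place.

|j257 + 179| = √(257² + 179²) = 313.2
|(j257)² + 10.2(j257) + 309.8| = |-65739 + j2621.4| = 6.579e+04
|H(j257)| = 1.7 × 313.2 / 6.579e+04 = 0.0080927
20 log₁₀(0.0080927) = -41.84 dB
∠(j257 + 179) = arctan(257/179) = 55.14°
∠[(j257)² + 10.2(j257) + 309.8] = ∠[-65739 + j2621.4] = 177.72°
∠H(j257) = 55.14° − 177.72° = -122.57°

|H| = -41.8 dB, ∠H = -122.6°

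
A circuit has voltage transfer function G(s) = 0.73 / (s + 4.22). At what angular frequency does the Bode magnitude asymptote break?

The single real pole at s = −4.22 gives a corner at ω = 4.22 rad/s.

4.22 rad/s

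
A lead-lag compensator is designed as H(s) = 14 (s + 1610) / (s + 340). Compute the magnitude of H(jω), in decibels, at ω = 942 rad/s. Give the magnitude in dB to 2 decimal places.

|j942 + 1610| = √(942² + 1610²) = 1865
|j942 + 340| = √(942² + 340²) = 1001
|H(j942)| = 14 × 1865 / 1001 = 26.076
20 log₁₀(26.076) = 28.325 dB

28.32 dB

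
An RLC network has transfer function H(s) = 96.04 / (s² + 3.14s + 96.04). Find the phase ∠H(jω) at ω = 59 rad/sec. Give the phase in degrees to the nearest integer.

-177 deg

∠[(j59)² + 3.14(j59) + 96.04] = ∠[-3385 + j185.26] = 176.87°
∠H(j59) = −176.87° = -176.87°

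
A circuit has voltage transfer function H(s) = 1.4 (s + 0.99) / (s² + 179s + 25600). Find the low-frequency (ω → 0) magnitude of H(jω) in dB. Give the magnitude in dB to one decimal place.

-85.3 dB

H(0) = 1.4 × 0.99 / 25600 = 5.4141e-05
20 log₁₀(5.4141e-05) = -85.33 dB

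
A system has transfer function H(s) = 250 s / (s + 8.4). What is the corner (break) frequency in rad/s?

The single real pole at s = −8.4 gives a corner at ω = 8.4 rad/s.

8.4 rad/s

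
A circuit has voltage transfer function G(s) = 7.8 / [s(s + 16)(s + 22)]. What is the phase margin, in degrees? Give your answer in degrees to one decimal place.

Gain crossover: |G(jω)| = 1 at ω ≈ 0.0222 rad/sec.
∠G(j0.0222) = −90° − arctan(0.0222/16) − arctan(0.0222/22) ≈ -90.14°
PM = 180° + (-90.14°) = 89.86°

89.9°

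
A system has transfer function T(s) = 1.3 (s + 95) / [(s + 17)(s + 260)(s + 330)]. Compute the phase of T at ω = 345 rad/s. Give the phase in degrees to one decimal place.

∠(j345 + 95) = arctan(345/95) = 74.60°
∠(j345 + 17) = arctan(345/17) = 87.18°
∠(j345 + 260) = arctan(345/260) = 53.00°
∠(j345 + 330) = arctan(345/330) = 46.27°
∠T(j345) = 74.60° − (87.18° + 53.00° + 46.27°) = -111.85°

-111.8°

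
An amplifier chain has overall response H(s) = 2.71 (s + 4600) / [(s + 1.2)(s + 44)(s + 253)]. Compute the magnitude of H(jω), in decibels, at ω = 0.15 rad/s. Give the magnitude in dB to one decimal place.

|j0.15 + 4600| = √(0.15² + 4600²) = 4600
|j0.15 + 1.2| = √(0.15² + 1.2²) = 1.209
|j0.15 + 44| = √(0.15² + 44²) = 44
|j0.15 + 253| = √(0.15² + 253²) = 253
|H(j0.15)| = 2.71 × 4600 / (1.209 × 44 × 253) = 0.92598
20 log₁₀(0.92598) = -0.67 dB

-0.7 dB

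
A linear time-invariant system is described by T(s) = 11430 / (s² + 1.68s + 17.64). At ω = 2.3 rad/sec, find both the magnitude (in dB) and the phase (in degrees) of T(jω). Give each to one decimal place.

|(j2.3)² + 1.68(j2.3) + 17.64| = |12.35 + j3.864| = 12.94
|T(j2.3)| = 11430 / 12.94 = 883.28
20 log₁₀(883.28) = 58.92 dB
∠[(j2.3)² + 1.68(j2.3) + 17.64] = ∠[12.35 + j3.864] = 17.37°
∠T(j2.3) = −17.37° = -17.37°

|T| = 58.9 dB, ∠T = -17.4°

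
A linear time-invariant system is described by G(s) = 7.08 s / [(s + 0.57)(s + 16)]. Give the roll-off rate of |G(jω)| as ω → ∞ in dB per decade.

With 1 zero and 2 poles, the high-frequency asymptotic slope is 20 × (1 − 2) = -20 dB/decade.

-20 dB/decade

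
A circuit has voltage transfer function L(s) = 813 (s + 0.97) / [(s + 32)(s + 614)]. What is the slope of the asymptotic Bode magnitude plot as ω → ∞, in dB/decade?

-20 dB/decade

With 1 zero and 2 poles, the high-frequency asymptotic slope is 20 × (1 − 2) = -20 dB/decade.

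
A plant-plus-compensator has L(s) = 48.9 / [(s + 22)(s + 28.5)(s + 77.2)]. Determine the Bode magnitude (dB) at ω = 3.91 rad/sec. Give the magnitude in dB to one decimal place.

-60.1 dB

|j3.91 + 22| = √(3.91² + 22²) = 22.34
|j3.91 + 28.5| = √(3.91² + 28.5²) = 28.77
|j3.91 + 77.2| = √(3.91² + 77.2²) = 77.3
|L(j3.91)| = 48.9 / (22.34 × 28.77 × 77.3) = 0.00098416
20 log₁₀(0.00098416) = -60.14 dB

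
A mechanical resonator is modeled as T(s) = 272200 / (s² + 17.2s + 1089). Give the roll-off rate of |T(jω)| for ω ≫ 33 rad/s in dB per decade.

With 0 zeros and 2 poles, the high-frequency asymptotic slope is 20 × (0 − 2) = -40 dB/decade.

-40 dB/decade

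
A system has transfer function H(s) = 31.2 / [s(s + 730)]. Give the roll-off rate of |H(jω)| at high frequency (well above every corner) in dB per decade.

-40 dB/decade

With 0 zeros and 2 poles, the high-frequency asymptotic slope is 20 × (0 − 2) = -40 dB/decade.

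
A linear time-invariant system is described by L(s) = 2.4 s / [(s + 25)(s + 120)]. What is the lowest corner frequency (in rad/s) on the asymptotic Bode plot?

25 rad/s

Break frequencies occur at each pole and zero magnitude: 25 rad/s, 120 rad/s.
The lowest is 25 rad/s.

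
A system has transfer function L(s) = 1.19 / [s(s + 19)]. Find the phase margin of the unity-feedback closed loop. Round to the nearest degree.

Gain crossover: |L(jω)| = 1 at ω ≈ 0.0626 rad/s.
∠L(j0.0626) = −90° − arctan(0.0626/19) ≈ -90.19°
PM = 180° + (-90.19°) = 89.81°

90°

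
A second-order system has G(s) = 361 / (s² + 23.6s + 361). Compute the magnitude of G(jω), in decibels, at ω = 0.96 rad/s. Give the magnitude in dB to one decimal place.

|(j0.96)² + 23.6(j0.96) + 361| = |360.08 + j22.656| = 360.8
|G(j0.96)| = 361 / 360.8 = 1.0006
20 log₁₀(1.0006) = 0.01 dB

0.0 dB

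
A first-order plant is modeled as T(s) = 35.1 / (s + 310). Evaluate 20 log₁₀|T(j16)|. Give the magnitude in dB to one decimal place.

|j16 + 310| = √(16² + 310²) = 310.4
|T(j16)| = 35.1 / 310.4 = 0.11308
20 log₁₀(0.11308) = -18.93 dB

-18.9 dB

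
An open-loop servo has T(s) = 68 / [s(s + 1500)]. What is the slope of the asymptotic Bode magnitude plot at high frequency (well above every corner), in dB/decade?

-40 dB/decade

With 0 zeros and 2 poles, the high-frequency asymptotic slope is 20 × (0 − 2) = -40 dB/decade.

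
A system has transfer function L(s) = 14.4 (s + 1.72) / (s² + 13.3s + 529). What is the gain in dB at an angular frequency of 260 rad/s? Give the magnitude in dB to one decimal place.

|j260 + 1.72| = √(260² + 1.72²) = 260
|(j260)² + 13.3(j260) + 529| = |-67071 + j3458| = 6.716e+04
|L(j260)| = 14.4 × 260 / 6.716e+04 = 0.055749
20 log₁₀(0.055749) = -25.08 dB

-25.1 dB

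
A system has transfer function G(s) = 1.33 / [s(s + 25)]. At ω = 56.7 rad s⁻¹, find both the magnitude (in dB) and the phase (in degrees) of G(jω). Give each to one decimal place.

|G| = -68.4 dB, ∠G = -156.2 deg

|j56.7 + 25| = √(56.7² + 25²) = 61.97
|j56.7| = 56.7
|G(j56.7)| = 1.33 / (61.97 × 56.7) = 0.00037854
20 log₁₀(0.00037854) = -68.44 dB
∠(j56.7 + 25) = arctan(56.7/25) = 66.21°
∠(j56.7) = 90.00°
∠G(j56.7) = − (66.21° + 90.00°) = -156.21°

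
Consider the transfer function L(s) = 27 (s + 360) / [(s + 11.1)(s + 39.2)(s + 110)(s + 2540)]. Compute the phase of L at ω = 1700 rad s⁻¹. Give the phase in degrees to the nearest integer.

∠(j1700 + 360) = arctan(1700/360) = 78.04°
∠(j1700 + 11.1) = arctan(1700/11.1) = 89.63°
∠(j1700 + 39.2) = arctan(1700/39.2) = 88.68°
∠(j1700 + 110) = arctan(1700/110) = 86.30°
∠(j1700 + 2540) = arctan(1700/2540) = 33.79°
∠L(j1700) = 78.04° − (89.63° + 88.68° + 86.30° + 33.79°) = -220.35°

-220°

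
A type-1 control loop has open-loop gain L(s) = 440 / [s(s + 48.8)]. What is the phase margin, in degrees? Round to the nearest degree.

Gain crossover: |L(jω)| = 1 at ω ≈ 8.87 rad s⁻¹.
∠L(j8.87) = −90° − arctan(8.87/48.8) ≈ -100.30°
PM = 180° + (-100.30°) = 79.70°

80°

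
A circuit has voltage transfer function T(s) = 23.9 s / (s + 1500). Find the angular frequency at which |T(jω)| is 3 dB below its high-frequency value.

1500 rad/sec

For a single-pole high-pass, the −3 dB point is at the pole: ω = 1500 rad/sec.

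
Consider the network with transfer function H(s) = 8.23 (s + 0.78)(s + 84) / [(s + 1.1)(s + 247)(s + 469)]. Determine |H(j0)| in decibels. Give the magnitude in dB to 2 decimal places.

H(0) = 8.23 × 0.78 × 84 / (1.1 × 247 × 469) = 0.0042317
20 log₁₀(0.0042317) = -47.470 dB

-47.47 dB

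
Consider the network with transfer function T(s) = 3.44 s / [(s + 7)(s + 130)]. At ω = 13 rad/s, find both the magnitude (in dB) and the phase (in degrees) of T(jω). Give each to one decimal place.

|T| = -32.7 dB, ∠T = 22.6 deg

|j13| = 13
|j13 + 7| = √(13² + 7²) = 14.76
|j13 + 130| = √(13² + 130²) = 130.6
|T(j13)| = 3.44 × 13 / (14.76 × 130.6) = 0.023183
20 log₁₀(0.023183) = -32.70 dB
∠(j13) = 90.00°
∠(j13 + 7) = arctan(13/7) = 61.70°
∠(j13 + 130) = arctan(13/130) = 5.71°
∠T(j13) = 90.00° − (61.70° + 5.71°) = 22.59°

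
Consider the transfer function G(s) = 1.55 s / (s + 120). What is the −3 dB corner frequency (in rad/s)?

For a single-pole high-pass, the −3 dB point is at the pole: ω = 120 rad/s.

120 rad/s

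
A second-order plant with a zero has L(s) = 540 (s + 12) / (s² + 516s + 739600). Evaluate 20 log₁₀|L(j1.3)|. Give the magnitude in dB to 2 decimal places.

|j1.3 + 12| = √(1.3² + 12²) = 12.07
|(j1.3)² + 516(j1.3) + 739600| = |7.396e+05 + j670.8| = 7.396e+05
|L(j1.3)| = 540 × 12.07 / 7.396e+05 = 0.0088128
20 log₁₀(0.0088128) = -41.098 dB

-41.10 dB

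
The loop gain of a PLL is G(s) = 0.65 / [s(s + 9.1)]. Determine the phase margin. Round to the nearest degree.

Gain crossover: |G(jω)| = 1 at ω ≈ 0.0714 rad s⁻¹.
∠G(j0.0714) = −90° − arctan(0.0714/9.1) ≈ -90.45°
PM = 180° + (-90.45°) = 89.55°

90 deg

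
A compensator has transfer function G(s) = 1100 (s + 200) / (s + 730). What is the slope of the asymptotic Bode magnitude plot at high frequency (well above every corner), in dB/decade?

0 dB/decade

With 1 zero and 1 pole, the high-frequency asymptotic slope is 20 × (1 − 1) = 0 dB/decade.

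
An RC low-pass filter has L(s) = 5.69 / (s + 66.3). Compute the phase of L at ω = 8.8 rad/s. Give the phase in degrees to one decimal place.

-7.6°

∠(j8.8 + 66.3) = arctan(8.8/66.3) = 7.56°
∠L(j8.8) = −7.56° = -7.56°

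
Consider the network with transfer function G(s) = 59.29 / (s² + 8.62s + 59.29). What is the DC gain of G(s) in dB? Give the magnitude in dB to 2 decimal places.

0.00 dB

G(0) = 59.29 / 59.29 = 1
20 log₁₀(1) = 0.000 dB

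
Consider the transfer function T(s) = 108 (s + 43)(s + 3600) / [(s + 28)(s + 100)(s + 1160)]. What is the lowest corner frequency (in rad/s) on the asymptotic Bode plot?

Break frequencies occur at each pole and zero magnitude: 28 rad/s, 43 rad/s, 100 rad/s, 1160 rad/s, 3600 rad/s.
The lowest is 28 rad/s.

28 rad/s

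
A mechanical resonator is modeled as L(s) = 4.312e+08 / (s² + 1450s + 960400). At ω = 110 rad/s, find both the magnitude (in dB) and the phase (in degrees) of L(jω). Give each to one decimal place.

|L| = 53.0 dB, ∠L = -9.5°

|(j110)² + 1450(j110) + 960400| = |9.483e+05 + j1.595e+05| = 9.616e+05
|L(j110)| = 4.312e+08 / 9.616e+05 = 448.41
20 log₁₀(448.41) = 53.03 dB
∠[(j110)² + 1450(j110) + 960400] = ∠[9.483e+05 + j1.595e+05] = 9.55°
∠L(j110) = −9.55° = -9.55°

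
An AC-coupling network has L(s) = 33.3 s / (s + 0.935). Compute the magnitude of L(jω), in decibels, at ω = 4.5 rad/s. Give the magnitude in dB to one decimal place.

|j4.5| = 4.5
|j4.5 + 0.935| = √(4.5² + 0.935²) = 4.596
|L(j4.5)| = 33.3 × 4.5 / 4.596 = 32.604
20 log₁₀(32.604) = 30.27 dB

30.3 dB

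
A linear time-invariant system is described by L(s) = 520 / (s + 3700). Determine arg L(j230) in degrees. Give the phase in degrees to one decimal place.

-3.6°

∠(j230 + 3700) = arctan(230/3700) = 3.56°
∠L(j230) = −3.56° = -3.56°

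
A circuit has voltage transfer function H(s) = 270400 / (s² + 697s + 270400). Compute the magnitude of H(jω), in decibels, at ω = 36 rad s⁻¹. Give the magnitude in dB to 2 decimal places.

0.00 dB

|(j36)² + 697(j36) + 270400| = |2.691e+05 + j25092| = 2.703e+05
|H(j36)| = 270400 / 2.703e+05 = 1.0005
20 log₁₀(1.0005) = 0.004 dB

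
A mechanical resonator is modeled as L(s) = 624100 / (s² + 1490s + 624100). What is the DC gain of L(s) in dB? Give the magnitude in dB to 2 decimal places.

0.00 dB

L(0) = 624100 / 624100 = 1
20 log₁₀(1) = 0.000 dB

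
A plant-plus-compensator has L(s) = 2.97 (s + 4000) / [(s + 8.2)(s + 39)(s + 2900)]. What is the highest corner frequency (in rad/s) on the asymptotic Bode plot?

Break frequencies occur at each pole and zero magnitude: 8.2 rad/s, 39 rad/s, 2900 rad/s, 4000 rad/s.
The highest is 4000 rad/s.

4000 rad/s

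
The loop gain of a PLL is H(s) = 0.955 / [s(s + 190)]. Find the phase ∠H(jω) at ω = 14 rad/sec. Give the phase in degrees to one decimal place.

-94.2°

∠(j14 + 190) = arctan(14/190) = 4.21°
∠(j14) = 90.00°
∠H(j14) = − (4.21° + 90.00°) = -94.21°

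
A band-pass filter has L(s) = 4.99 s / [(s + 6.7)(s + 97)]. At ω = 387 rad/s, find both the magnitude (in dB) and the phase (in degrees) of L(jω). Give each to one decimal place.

|L| = -38.1 dB, ∠L = -74.9 deg

|j387| = 387
|j387 + 6.7| = √(387² + 6.7²) = 387.1
|j387 + 97| = √(387² + 97²) = 399
|L(j387)| = 4.99 × 387 / (387.1 × 399) = 0.012505
20 log₁₀(0.012505) = -38.06 dB
∠(j387) = 90.00°
∠(j387 + 6.7) = arctan(387/6.7) = 89.01°
∠(j387 + 97) = arctan(387/97) = 75.93°
∠L(j387) = 90.00° − (89.01° + 75.93°) = -74.94°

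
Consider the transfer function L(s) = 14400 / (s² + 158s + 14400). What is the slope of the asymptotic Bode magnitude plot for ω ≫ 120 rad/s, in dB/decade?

With 0 zeros and 2 poles, the high-frequency asymptotic slope is 20 × (0 − 2) = -40 dB/decade.

-40 dB/decade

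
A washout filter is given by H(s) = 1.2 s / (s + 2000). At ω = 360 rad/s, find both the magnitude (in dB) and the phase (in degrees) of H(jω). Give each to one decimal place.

|j360| = 360
|j360 + 2000| = √(360² + 2000²) = 2032
|H(j360)| = 1.2 × 360 / 2032 = 0.21258
20 log₁₀(0.21258) = -13.45 dB
∠(j360) = 90.00°
∠(j360 + 2000) = arctan(360/2000) = 10.20°
∠H(j360) = 90.00° − 10.20° = 79.80°

|H| = -13.4 dB, ∠H = 79.8 deg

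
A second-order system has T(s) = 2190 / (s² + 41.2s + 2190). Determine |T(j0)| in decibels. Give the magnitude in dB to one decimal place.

T(0) = 2190 / 2190 = 1
20 log₁₀(1) = 0.00 dB

0.0 dB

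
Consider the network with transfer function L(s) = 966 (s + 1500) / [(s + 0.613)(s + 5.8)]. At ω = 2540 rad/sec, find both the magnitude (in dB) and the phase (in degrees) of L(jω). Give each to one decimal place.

|j2540 + 1500| = √(2540² + 1500²) = 2950
|j2540 + 0.613| = √(2540² + 0.613²) = 2540
|j2540 + 5.8| = √(2540² + 5.8²) = 2540
|L(j2540)| = 966 × 2950 / (2540 × 2540) = 0.44168
20 log₁₀(0.44168) = -7.10 dB
∠(j2540 + 1500) = arctan(2540/1500) = 59.44°
∠(j2540 + 0.613) = arctan(2540/0.613) = 89.99°
∠(j2540 + 5.8) = arctan(2540/5.8) = 89.87°
∠L(j2540) = 59.44° − (89.99° + 89.87°) = -120.42°

|L| = -7.1 dB, ∠L = -120.4°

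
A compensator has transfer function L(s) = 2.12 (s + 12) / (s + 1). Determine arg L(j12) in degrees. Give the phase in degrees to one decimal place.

∠(j12 + 12) = arctan(12/12) = 45.00°
∠(j12 + 1) = arctan(12/1) = 85.24°
∠L(j12) = 45.00° − 85.24° = -40.24°

-40.2°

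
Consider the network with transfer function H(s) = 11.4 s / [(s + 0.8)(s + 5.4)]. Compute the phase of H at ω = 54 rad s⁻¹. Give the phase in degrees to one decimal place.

∠(j54) = 90.00°
∠(j54 + 0.8) = arctan(54/0.8) = 89.15°
∠(j54 + 5.4) = arctan(54/5.4) = 84.29°
∠H(j54) = 90.00° − (89.15° + 84.29°) = -83.44°

-83.4°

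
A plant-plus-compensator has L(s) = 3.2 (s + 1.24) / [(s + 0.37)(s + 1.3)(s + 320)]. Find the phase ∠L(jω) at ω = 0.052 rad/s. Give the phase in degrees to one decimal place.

-7.9 deg

∠(j0.052 + 1.24) = arctan(0.052/1.24) = 2.40°
∠(j0.052 + 0.37) = arctan(0.052/0.37) = 8.00°
∠(j0.052 + 1.3) = arctan(0.052/1.3) = 2.29°
∠(j0.052 + 320) = arctan(0.052/320) = 0.01°
∠L(j0.052) = 2.40° − (8.00° + 2.29° + 0.01°) = -7.90°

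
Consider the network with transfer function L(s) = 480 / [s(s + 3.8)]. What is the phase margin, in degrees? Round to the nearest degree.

10°

Gain crossover: |L(jω)| = 1 at ω ≈ 21.7 rad/s.
∠L(j21.7) = −90° − arctan(21.7/3.8) ≈ -170.09°
PM = 180° + (-170.09°) = 9.91°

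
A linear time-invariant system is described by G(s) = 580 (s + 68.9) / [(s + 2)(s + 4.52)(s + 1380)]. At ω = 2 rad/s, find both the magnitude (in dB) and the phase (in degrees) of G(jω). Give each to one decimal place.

|j2 + 68.9| = √(2² + 68.9²) = 68.93
|j2 + 2| = √(2² + 2²) = 2.828
|j2 + 4.52| = √(2² + 4.52²) = 4.943
|j2 + 1380| = √(2² + 1380²) = 1380
|G(j2)| = 580 × 68.93 / (2.828 × 4.943 × 1380) = 2.0722
20 log₁₀(2.0722) = 6.33 dB
∠(j2 + 68.9) = arctan(2/68.9) = 1.66°
∠(j2 + 2) = arctan(2/2) = 45.00°
∠(j2 + 4.52) = arctan(2/4.52) = 23.87°
∠(j2 + 1380) = arctan(2/1380) = 0.08°
∠G(j2) = 1.66° − (45.00° + 23.87° + 0.08°) = -67.29°

|G| = 6.3 dB, ∠G = -67.3°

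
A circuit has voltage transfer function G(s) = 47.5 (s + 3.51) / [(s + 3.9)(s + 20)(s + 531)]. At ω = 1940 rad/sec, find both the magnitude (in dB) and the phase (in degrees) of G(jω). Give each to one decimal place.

|j1940 + 3.51| = √(1940² + 3.51²) = 1940
|j1940 + 3.9| = √(1940² + 3.9²) = 1940
|j1940 + 20| = √(1940² + 20²) = 1940
|j1940 + 531| = √(1940² + 531²) = 2011
|G(j1940)| = 47.5 × 1940 / (1940 × 1940 × 2011) = 1.2172e-05
20 log₁₀(1.2172e-05) = -98.29 dB
∠(j1940 + 3.51) = arctan(1940/3.51) = 89.90°
∠(j1940 + 3.9) = arctan(1940/3.9) = 89.88°
∠(j1940 + 20) = arctan(1940/20) = 89.41°
∠(j1940 + 531) = arctan(1940/531) = 74.69°
∠G(j1940) = 89.90° − (89.88° + 89.41° + 74.69°) = -164.09°

|G| = -98.3 dB, ∠G = -164.1°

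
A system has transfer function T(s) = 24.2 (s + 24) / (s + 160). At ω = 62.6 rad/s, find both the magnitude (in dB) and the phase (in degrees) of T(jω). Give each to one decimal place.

|T| = 19.5 dB, ∠T = 47.7°

|j62.6 + 24| = √(62.6² + 24²) = 67.04
|j62.6 + 160| = √(62.6² + 160²) = 171.8
|T(j62.6)| = 24.2 × 67.04 / 171.8 = 9.4432
20 log₁₀(9.4432) = 19.50 dB
∠(j62.6 + 24) = arctan(62.6/24) = 69.02°
∠(j62.6 + 160) = arctan(62.6/160) = 21.37°
∠T(j62.6) = 69.02° − 21.37° = 47.66°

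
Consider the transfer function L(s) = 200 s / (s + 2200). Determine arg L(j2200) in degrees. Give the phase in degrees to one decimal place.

45.0 deg

∠(j2200) = 90.00°
∠(j2200 + 2200) = arctan(2200/2200) = 45.00°
∠L(j2200) = 90.00° − 45.00° = 45.00°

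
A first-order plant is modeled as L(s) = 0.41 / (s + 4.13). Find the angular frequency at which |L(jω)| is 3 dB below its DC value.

For a single-pole low-pass, the −3 dB point is at the pole: ω = 4.13 rad/s.

4.13 rad/s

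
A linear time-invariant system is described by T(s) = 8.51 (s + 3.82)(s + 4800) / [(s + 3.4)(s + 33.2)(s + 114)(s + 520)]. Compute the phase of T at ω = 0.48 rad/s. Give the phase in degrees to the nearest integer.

∠(j0.48 + 3.82) = arctan(0.48/3.82) = 7.16°
∠(j0.48 + 4800) = arctan(0.48/4800) = 0.01°
∠(j0.48 + 3.4) = arctan(0.48/3.4) = 8.04°
∠(j0.48 + 33.2) = arctan(0.48/33.2) = 0.83°
∠(j0.48 + 114) = arctan(0.48/114) = 0.24°
∠(j0.48 + 520) = arctan(0.48/520) = 0.05°
∠T(j0.48) = 7.16° + 0.01° − (8.04° + 0.83° + 0.24° + 0.05°) = -1.99°

-2°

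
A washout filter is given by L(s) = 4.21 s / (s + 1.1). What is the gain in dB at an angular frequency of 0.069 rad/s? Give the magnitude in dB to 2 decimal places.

-11.58 dB

|j0.069| = 0.069
|j0.069 + 1.1| = √(0.069² + 1.1²) = 1.102
|L(j0.069)| = 4.21 × 0.069 / 1.102 = 0.26356
20 log₁₀(0.26356) = -11.582 dB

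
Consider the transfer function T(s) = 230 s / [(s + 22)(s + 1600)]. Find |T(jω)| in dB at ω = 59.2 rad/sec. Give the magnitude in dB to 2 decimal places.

|j59.2| = 59.2
|j59.2 + 22| = √(59.2² + 22²) = 63.16
|j59.2 + 1600| = √(59.2² + 1600²) = 1601
|T(j59.2)| = 230 × 59.2 / (63.16 × 1601) = 0.13465
20 log₁₀(0.13465) = -17.416 dB

-17.42 dB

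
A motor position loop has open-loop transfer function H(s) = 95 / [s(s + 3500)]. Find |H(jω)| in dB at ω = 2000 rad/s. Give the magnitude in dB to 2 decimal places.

-98.57 dB

|j2000 + 3500| = √(2000² + 3500²) = 4031
|j2000| = 2000
|H(j2000)| = 95 / (4031 × 2000) = 1.1783e-05
20 log₁₀(1.1783e-05) = -98.575 dB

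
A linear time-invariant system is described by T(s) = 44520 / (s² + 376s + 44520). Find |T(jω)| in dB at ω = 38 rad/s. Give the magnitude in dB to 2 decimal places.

|(j38)² + 376(j38) + 44520| = |43076 + j14288| = 4.538e+04
|T(j38)| = 44520 / 4.538e+04 = 0.98097
20 log₁₀(0.98097) = -0.167 dB

-0.17 dB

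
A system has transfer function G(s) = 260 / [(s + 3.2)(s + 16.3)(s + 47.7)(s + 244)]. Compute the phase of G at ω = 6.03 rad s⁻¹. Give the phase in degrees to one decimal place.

∠(j6.03 + 3.2) = arctan(6.03/3.2) = 62.05°
∠(j6.03 + 16.3) = arctan(6.03/16.3) = 20.30°
∠(j6.03 + 47.7) = arctan(6.03/47.7) = 7.20°
∠(j6.03 + 244) = arctan(6.03/244) = 1.42°
∠G(j6.03) = − (62.05° + 20.30° + 7.20° + 1.42°) = -90.97°

-91.0°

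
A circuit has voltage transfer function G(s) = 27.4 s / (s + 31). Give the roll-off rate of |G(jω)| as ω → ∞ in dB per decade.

0 dB/decade

With 1 zero and 1 pole, the high-frequency asymptotic slope is 20 × (1 − 1) = 0 dB/decade.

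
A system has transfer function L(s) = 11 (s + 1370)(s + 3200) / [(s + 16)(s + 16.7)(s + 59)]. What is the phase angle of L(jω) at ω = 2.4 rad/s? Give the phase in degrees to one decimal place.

-18.9°

∠(j2.4 + 1370) = arctan(2.4/1370) = 0.10°
∠(j2.4 + 3200) = arctan(2.4/3200) = 0.04°
∠(j2.4 + 16) = arctan(2.4/16) = 8.53°
∠(j2.4 + 16.7) = arctan(2.4/16.7) = 8.18°
∠(j2.4 + 59) = arctan(2.4/59) = 2.33°
∠L(j2.4) = 0.10° + 0.04° − (8.53° + 8.18° + 2.33°) = -18.89°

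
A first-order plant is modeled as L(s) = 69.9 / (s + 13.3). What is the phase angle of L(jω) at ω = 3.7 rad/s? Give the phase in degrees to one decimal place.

∠(j3.7 + 13.3) = arctan(3.7/13.3) = 15.55°
∠L(j3.7) = −15.55° = -15.55°

-15.5°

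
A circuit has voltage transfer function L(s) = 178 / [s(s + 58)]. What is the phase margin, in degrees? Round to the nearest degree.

Gain crossover: |L(jω)| = 1 at ω ≈ 3.06 rad/s.
∠L(j3.06) = −90° − arctan(3.06/58) ≈ -93.02°
PM = 180° + (-93.02°) = 86.98°

87 deg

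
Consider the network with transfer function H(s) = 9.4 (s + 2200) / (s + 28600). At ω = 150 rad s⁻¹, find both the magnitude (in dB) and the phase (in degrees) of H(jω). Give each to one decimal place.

|j150 + 2200| = √(150² + 2200²) = 2205
|j150 + 28600| = √(150² + 28600²) = 2.86e+04
|H(j150)| = 9.4 × 2205 / 2.86e+04 = 0.72475
20 log₁₀(0.72475) = -2.80 dB
∠(j150 + 2200) = arctan(150/2200) = 3.90°
∠(j150 + 28600) = arctan(150/28600) = 0.30°
∠H(j150) = 3.90° − 0.30° = 3.60°

|H| = -2.8 dB, ∠H = 3.6°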